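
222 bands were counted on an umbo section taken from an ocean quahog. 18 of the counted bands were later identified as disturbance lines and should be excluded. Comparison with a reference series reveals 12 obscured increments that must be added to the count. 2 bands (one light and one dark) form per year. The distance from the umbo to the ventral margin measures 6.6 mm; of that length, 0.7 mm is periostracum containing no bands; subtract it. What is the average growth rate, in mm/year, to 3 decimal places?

0.055 mm/year

After corrections the count is 222 − 18 + 12 = 216 bands.
216 bands at 2 per year is 216 / 2 = 108 years.
Removing the 0.7 mm offcut leaves 6.6 − 0.7 = 5.9 mm.
Extension rate ≈ 5.9 / 108 = 0.055 mm/year.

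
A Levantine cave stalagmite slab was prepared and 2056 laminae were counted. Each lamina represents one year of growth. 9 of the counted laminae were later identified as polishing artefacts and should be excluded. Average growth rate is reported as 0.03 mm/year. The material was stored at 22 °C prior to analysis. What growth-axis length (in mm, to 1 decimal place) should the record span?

Correcting the raw count gives 2056 − 9 = 2047 true laminae.
2047 years at 0.03 mm/year gives 0.03 × 2047 = 61.4 mm.

61.4 mm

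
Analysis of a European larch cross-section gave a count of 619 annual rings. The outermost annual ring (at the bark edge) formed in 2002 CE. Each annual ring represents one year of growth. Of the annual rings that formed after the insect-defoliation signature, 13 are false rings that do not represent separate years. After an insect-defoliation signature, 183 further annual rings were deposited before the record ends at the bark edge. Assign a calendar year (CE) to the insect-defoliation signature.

183 annual rings formed after the insect-defoliation signature.
Excluding 13 false annual rings: 183 − 13 = 170.
2002 − 170 = 1832 CE.

1832 CE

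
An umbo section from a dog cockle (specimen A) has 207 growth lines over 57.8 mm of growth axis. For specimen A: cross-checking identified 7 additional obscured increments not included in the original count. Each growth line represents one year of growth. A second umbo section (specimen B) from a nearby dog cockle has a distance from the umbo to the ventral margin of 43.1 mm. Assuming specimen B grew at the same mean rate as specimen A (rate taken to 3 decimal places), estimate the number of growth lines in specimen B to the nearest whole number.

160 growth lines

Specimen A: after corrections the count is 207 + 7 = 214 growth lines.
A: Mean rate = 57.8 mm / 214 years ≈ 0.270 mm/year.
B spans 43.1 / 0.270 = 159.63 years ≈ 160 growth lines.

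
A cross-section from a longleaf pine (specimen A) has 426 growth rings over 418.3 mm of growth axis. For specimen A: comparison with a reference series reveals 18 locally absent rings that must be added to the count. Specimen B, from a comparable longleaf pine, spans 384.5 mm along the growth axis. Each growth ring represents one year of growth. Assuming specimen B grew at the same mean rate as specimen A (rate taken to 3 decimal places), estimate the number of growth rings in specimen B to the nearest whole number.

408 growth rings

Specimen A: adjusted count: 426 + 18 = 444 growth rings.
A: Mean rate = 418.3 mm / 444 years ≈ 0.942 mm/yr.
Specimen B: 384.5 mm / 0.942 mm per year = 408.17 years ≈ 408 growth rings.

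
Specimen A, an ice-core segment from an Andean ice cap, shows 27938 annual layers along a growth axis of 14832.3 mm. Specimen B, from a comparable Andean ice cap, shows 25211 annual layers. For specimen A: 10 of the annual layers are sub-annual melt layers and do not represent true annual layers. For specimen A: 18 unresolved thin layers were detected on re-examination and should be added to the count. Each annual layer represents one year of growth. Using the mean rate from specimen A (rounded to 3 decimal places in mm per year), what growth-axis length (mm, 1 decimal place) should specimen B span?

13387.0 mm

Specimen A: after corrections the count is 27938 − 10 + 18 = 27946 annual layers.
A: Mean rate = 14832.3 mm / 27946 years ≈ 0.531 mm per year.
For B, 0.531 mm/year × 25211 years = 13387.0 mm.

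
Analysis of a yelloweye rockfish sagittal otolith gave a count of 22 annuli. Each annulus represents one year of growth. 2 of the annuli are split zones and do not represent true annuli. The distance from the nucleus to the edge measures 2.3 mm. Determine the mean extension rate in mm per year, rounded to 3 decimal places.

Adjusted count: 22 − 2 = 20 annuli.
Extension rate ≈ 2.3 / 20 = 0.115 mm per year.

0.115 mm per year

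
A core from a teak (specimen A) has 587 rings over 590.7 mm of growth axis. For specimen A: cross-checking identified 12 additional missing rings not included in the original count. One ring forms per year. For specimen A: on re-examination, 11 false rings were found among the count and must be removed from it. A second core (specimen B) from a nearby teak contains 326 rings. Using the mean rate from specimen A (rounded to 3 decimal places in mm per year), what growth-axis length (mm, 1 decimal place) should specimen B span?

Specimen A: true ring count = 587 − 11 + 12 = 588.
A: 590.7 mm over 588 years gives 590.7 / 588 ≈ 1.005 mm/yr.
For B, 1.005 mm/year × 326 years = 327.6 mm.

327.6 mm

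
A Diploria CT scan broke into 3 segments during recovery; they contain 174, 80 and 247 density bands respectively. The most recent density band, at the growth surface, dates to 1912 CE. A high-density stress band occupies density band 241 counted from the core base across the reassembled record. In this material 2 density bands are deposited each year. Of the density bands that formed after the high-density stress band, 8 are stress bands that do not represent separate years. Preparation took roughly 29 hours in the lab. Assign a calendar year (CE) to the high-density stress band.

Total density bands = 174 + 80 + 247 = 501.
The high-density stress band sits at density band 241 from the core base, so 501 − 241 = 260 density bands formed after it.
Excluding 8 false density bands: 260 − 8 = 252.
252 density bands at 2 per year is 252 / 2 = 126 years.
The density band at the growth surface is 1912 CE, so the high-density stress band dates to 1912 − 126 = 1786 CE.

1786 CE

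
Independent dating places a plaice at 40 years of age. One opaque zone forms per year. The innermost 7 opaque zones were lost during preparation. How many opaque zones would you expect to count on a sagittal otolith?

Expected opaque zones over 40 years: 40.
Less the 7 uncaptured opaque zones: 40 − 7 = 33.

33 opaque zones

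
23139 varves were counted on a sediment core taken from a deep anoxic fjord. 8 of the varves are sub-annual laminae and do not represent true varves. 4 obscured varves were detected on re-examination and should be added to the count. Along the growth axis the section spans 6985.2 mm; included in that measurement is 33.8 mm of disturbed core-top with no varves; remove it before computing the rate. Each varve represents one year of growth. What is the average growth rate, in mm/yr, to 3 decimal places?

0.300 mm/yr

Adjusted count: 23139 − 8 + 4 = 23135 varves.
Net length = 6985.2 − 33.8 = 6951.4 mm.
Extension rate ≈ 6951.4 / 23135 = 0.300 mm/yr.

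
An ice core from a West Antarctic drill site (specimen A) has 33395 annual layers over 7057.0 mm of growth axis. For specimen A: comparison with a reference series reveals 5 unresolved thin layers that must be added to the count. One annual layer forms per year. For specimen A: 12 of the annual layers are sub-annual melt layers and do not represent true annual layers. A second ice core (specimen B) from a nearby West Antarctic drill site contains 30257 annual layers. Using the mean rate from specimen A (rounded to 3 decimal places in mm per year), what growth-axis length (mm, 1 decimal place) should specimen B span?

6384.2 mm

Specimen A: after corrections the count is 33395 − 12 + 5 = 33388 annual layers.
A: Mean rate = 7057.0 mm / 33388 years ≈ 0.211 mm/yr.
For B, 0.211 mm/year × 30257 years = 6384.2 mm.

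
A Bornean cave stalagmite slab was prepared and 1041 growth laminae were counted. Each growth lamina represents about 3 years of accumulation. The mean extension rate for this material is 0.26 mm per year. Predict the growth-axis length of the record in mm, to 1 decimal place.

812.0 mm

Multiplying by 3 years per growth lamina: 1041 × 3 = 3123 years.
Length ≈ 0.26 × 3123 = 812.0 mm.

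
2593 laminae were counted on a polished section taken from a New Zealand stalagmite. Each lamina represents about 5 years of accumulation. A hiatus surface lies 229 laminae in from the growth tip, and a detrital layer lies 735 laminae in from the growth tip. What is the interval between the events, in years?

The two markers are separated by 735 − 229 = 506 laminae.
506 laminae at 5 years each span 506 × 5 = 2530 years.

2530 years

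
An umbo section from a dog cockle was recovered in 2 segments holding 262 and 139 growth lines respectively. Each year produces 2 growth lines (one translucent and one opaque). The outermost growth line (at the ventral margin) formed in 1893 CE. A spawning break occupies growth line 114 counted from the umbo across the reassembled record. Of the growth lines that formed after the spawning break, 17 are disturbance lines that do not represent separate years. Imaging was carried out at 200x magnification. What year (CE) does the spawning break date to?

Total growth lines = 262 + 139 = 401.
Between growth line 114 and the ventral margin there are 401 − 114 = 287 growth lines.
Excluding 17 false growth lines: 287 − 17 = 270.
With 2 growth lines per year, 270 / 2 = 135 years.
The growth line at the ventral margin is 1893 CE, so the spawning break dates to 1893 − 135 = 1758 CE.

1758 CE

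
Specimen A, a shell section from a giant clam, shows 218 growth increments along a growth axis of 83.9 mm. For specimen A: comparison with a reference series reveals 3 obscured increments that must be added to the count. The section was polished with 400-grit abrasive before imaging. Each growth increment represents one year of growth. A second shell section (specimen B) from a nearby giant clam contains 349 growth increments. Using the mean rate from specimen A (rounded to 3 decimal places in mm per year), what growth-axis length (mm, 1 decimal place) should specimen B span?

Specimen A: true growth increment count = 218 + 3 = 221.
A: Extension rate ≈ 83.9 / 221 = 0.380 mm/yr.
Length of B = 0.380 × 349 = 132.6 mm.

132.6 mm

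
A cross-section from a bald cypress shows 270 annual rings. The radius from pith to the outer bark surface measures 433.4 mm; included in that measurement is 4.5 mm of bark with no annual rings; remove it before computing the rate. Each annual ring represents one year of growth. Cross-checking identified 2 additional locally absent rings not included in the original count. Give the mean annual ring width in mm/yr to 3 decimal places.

1.577 mm/yr

True annual ring count = 270 + 2 = 272.
The growth record spans 433.4 − 4.5 = 428.9 mm.
Mean rate = 428.9 mm / 272 years ≈ 1.577 mm/yr.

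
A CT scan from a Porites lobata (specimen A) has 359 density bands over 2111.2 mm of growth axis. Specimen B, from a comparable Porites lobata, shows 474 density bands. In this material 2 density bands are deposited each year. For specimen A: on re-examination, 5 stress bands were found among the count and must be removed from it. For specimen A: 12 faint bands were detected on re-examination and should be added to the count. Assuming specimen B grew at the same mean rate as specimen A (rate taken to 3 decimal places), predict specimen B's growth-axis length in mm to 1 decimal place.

2734.3 mm

Specimen A: adjusted count: 359 − 5 + 12 = 366 density bands.
Specimen A: dividing by 2 density bands per year: 366 / 2 = 183 years.
A: 2111.2 mm over 183 years gives 2111.2 / 183 ≈ 11.537 mm per year.
Specimen B: dividing by 2 density bands per year: 474 / 2 = 237 years. Length of B = 11.537 × 237 = 2734.3 mm.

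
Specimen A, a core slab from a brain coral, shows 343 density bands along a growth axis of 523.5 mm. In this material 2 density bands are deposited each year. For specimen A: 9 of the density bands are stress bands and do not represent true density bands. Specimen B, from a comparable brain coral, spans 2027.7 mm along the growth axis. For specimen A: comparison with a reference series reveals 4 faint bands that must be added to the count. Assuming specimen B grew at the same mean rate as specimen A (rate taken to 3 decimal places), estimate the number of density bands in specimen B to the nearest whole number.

Specimen A: correcting the raw count gives 343 − 9 + 4 = 338 true density bands.
Specimen A: dividing by 2 density bands per year: 338 / 2 = 169 years.
A: Extension rate ≈ 523.5 / 169 = 3.098 mm/yr.
For B, 2027.7 / 3.098 = 654.52 years; at 2 density bands per year that is 654.52 × 2 ≈ 1309 density bands.

1309 density bands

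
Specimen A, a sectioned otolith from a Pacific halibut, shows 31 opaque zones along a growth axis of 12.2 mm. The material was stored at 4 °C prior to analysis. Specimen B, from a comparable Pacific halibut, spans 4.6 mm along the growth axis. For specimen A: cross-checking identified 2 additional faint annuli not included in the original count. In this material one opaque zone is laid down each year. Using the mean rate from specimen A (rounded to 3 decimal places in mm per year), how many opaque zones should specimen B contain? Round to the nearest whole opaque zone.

Specimen A: adjusted count: 31 + 2 = 33 opaque zones.
A: Mean rate = 12.2 mm / 33 years ≈ 0.370 mm/yr.
B spans 4.6 / 0.370 = 12.43 years ≈ 12 opaque zones.

12 opaque zones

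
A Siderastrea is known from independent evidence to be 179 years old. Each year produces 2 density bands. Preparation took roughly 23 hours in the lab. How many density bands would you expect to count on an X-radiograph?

358 density bands

179 years at 2 density bands per year gives 179 × 2 = 358 density bands.
So 358 density bands should be present.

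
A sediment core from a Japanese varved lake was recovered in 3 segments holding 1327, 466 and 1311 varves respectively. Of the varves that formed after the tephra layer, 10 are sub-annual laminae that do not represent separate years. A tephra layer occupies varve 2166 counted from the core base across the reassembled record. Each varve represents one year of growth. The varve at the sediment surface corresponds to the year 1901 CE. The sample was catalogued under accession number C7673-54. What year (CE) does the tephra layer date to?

973 CE

Total varves = 1327 + 466 + 1311 = 3104.
3104 − 2166 = 938 varves lie beyond the tephra layer toward the sediment surface.
Excluding 10 false varves: 938 − 10 = 928.
The varve at the sediment surface is 1901 CE, so the tephra layer dates to 1901 − 928 = 973 CE.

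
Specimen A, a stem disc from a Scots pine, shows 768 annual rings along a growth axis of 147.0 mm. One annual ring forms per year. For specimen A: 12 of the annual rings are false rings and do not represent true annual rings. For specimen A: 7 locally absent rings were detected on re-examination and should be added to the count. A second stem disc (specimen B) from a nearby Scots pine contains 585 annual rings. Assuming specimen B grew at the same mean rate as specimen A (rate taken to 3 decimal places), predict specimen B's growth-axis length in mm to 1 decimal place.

112.9 mm

Specimen A: correcting the raw count gives 768 − 12 + 7 = 763 true annual rings.
A: Mean rate = 147.0 mm / 763 years ≈ 0.193 mm per year.
Length of B = 0.193 × 585 = 112.9 mm.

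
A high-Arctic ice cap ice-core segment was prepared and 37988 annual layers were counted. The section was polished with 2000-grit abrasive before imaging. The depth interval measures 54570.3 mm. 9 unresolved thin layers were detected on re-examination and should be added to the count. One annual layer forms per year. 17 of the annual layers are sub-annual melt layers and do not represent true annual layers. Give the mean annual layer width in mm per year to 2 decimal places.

1.44 mm per year

After corrections the count is 37988 − 17 + 9 = 37980 annual layers.
Extension rate ≈ 54570.3 / 37980 = 1.44 mm per year.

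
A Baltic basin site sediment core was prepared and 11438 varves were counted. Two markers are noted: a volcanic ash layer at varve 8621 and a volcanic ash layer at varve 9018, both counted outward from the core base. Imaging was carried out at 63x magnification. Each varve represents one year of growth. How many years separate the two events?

397 yr

Separation: 9018 − 8621 = 397 varves.
One varve per year makes the interval 397 years.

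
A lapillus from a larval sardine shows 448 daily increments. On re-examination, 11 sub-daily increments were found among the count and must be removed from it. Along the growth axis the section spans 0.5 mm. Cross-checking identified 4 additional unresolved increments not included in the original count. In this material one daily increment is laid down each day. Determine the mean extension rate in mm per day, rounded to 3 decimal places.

0.001 mm per day

True daily increment count = 448 − 11 + 4 = 441.
0.5 mm over 441 days gives 0.5 / 441 ≈ 0.001 mm per day.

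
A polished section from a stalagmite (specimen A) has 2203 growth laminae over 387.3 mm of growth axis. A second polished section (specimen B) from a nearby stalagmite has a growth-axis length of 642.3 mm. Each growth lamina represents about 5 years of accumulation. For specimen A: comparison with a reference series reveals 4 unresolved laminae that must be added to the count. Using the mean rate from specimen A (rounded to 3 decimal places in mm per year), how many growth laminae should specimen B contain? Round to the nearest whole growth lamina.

3670 growth laminae

Specimen A: after corrections the count is 2203 + 4 = 2207 growth laminae.
Specimen A: at 5 years per growth lamina, 2207 × 5 = 11035 years.
A: 387.3 mm over 11035 years gives 387.3 / 11035 ≈ 0.035 mm/yr.
Specimen B: 642.3 mm / 0.035 mm per year = 18351.43 years; at 5 years per growth lamina that is 18351.43 / 5 ≈ 3670 growth laminae.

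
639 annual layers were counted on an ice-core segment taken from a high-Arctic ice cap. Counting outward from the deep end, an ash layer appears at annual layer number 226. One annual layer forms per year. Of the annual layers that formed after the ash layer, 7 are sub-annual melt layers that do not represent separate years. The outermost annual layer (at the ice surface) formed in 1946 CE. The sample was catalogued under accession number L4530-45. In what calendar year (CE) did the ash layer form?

1540 CE

Between annual layer 226 and the ice surface there are 639 − 226 = 413 annual layers.
413 − 7 false = 406 true annual layers after the ash layer.
The annual layer at the ice surface is 1946 CE, so the ash layer dates to 1946 − 406 = 1540 CE.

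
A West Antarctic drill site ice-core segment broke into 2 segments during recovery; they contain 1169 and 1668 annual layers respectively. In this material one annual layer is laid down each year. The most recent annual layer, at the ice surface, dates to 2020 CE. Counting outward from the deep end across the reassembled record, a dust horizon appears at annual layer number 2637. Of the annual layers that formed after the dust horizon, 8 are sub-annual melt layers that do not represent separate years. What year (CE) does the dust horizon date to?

1828 CE

Total annual layers = 1169 + 1668 = 2837.
Between annual layer 2637 and the ice surface there are 2837 − 2637 = 200 annual layers.
Excluding 8 false annual layers: 200 − 8 = 192.
2020 − 192 = 1828 CE.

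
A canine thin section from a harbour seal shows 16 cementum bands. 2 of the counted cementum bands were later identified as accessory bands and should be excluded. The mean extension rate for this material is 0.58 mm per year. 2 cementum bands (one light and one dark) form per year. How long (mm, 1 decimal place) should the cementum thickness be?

True cementum band count = 16 − 2 = 14.
Dividing by 2 cementum bands per year: 14 / 2 = 7 years.
Predicted length = 0.58 mm/year × 7 years = 4.1 mm.

4.1 mm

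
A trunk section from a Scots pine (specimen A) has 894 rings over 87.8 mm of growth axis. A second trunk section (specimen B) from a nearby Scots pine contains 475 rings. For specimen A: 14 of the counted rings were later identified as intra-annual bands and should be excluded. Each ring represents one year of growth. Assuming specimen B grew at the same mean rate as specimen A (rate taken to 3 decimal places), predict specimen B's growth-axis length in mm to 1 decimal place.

47.5 mm

Specimen A: adjusted count: 894 − 14 = 880 rings.
A: 87.8 mm over 880 years gives 87.8 / 880 ≈ 0.100 mm/yr.
For B, 0.100 mm/year × 475 years = 47.5 mm.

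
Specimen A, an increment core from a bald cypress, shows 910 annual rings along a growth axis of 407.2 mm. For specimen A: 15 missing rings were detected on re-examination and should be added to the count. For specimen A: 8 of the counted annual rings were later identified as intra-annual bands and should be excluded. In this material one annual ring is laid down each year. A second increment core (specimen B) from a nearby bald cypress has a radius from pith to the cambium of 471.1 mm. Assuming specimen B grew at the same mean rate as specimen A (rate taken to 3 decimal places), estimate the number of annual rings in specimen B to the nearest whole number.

Specimen A: after corrections the count is 910 − 8 + 15 = 917 annual rings.
A: 407.2 mm over 917 years gives 407.2 / 917 ≈ 0.444 mm per year.
B spans 471.1 / 0.444 = 1061.04 years ≈ 1061 annual rings.

1061 annual rings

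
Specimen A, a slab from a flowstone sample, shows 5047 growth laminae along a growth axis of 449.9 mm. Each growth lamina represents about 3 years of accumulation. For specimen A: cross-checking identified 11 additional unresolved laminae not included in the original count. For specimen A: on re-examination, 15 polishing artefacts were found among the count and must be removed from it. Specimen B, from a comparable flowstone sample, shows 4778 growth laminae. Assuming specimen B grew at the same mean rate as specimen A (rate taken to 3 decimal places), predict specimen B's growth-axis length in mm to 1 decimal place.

Specimen A: adjusted count: 5047 − 15 + 11 = 5043 growth laminae.
Specimen A: at 3 years per growth lamina, 5043 × 3 = 15129 years.
A: Extension rate ≈ 449.9 / 15129 = 0.030 mm/year.
Specimen B: 4778 growth laminae at 3 years each span 4778 × 3 = 14334 years. Length of B = 0.030 × 14334 = 430.0 mm.

430.0 mm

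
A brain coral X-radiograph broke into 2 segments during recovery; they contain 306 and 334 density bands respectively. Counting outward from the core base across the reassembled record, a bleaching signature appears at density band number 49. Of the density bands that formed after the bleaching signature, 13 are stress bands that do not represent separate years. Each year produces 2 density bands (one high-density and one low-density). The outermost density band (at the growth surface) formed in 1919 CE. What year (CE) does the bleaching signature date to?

1630 CE

Total density bands = 306 + 334 = 640.
Between density band 49 and the growth surface there are 640 − 49 = 591 density bands.
Excluding 13 false density bands: 591 − 13 = 578.
Dividing by 2 density bands per year: 578 / 2 = 289 years.
Counting back 289 years from 1919 CE places the bleaching signature in 1919 − 289 = 1630 CE.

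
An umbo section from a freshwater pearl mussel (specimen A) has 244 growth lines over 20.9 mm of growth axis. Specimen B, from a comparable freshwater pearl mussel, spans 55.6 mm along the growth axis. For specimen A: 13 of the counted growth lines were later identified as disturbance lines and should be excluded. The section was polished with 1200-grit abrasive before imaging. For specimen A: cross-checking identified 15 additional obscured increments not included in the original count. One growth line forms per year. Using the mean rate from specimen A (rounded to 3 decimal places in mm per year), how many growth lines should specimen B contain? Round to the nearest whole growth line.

654 growth lines

Specimen A: correcting the raw count gives 244 − 13 + 15 = 246 true growth lines.
A: 20.9 mm over 246 years gives 20.9 / 246 ≈ 0.085 mm per year.
B spans 55.6 / 0.085 = 654.12 years ≈ 654 growth lines.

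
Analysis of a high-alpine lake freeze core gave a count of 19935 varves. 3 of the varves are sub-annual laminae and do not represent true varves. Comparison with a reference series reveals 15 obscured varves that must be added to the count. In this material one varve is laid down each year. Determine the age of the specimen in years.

19947 years

Correcting the raw count gives 19935 − 3 + 15 = 19947 true varves.
With a one-to-one varve periodicity this is 19947 years.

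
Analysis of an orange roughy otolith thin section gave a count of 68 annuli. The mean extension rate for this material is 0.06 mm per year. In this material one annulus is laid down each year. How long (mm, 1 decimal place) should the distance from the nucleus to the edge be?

68 years of growth are recorded.
68 years at 0.06 mm/year gives 0.06 × 68 = 4.1 mm.

4.1 mm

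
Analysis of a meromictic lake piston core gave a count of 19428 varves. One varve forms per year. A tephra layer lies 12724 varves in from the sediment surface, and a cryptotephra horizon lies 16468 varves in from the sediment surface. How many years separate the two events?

16468 − 12724 = 3744 varves lie between the two events.
That is 3744 years at one varve per year.

3744 yr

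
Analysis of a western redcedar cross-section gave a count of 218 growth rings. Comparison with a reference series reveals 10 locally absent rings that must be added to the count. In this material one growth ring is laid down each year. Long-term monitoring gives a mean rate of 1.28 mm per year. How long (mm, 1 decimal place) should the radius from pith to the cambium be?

Adjusted count: 218 + 10 = 228 growth rings.
228 years at 1.28 mm/year gives 1.28 × 228 = 291.8 mm.

291.8 mm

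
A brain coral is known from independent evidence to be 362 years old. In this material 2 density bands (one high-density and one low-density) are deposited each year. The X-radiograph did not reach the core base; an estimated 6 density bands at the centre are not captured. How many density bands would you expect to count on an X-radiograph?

718 density bands

Expected density bands: 362 × 2 = 724.
Subtracting the 6 density bands not captured gives 724 − 6 = 718 density bands in the record.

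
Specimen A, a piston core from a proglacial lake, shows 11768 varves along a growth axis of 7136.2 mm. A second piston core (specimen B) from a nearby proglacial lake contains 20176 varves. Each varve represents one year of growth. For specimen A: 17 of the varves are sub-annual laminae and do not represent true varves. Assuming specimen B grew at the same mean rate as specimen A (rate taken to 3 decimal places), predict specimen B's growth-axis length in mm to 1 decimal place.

12246.8 mm

Specimen A: after corrections the count is 11768 − 17 = 11751 varves.
A: 7136.2 mm over 11751 years gives 7136.2 / 11751 ≈ 0.607 mm/year.
For B, 0.607 mm/year × 20176 years = 12246.8 mm.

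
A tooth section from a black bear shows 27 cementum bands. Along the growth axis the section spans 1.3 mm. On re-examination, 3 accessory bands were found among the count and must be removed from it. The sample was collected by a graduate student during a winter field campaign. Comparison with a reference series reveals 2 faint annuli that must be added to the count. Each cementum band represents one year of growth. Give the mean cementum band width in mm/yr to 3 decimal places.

0.050 mm/yr

True cementum band count = 27 − 3 + 2 = 26.
Mean rate = 1.3 mm / 26 years ≈ 0.050 mm/yr.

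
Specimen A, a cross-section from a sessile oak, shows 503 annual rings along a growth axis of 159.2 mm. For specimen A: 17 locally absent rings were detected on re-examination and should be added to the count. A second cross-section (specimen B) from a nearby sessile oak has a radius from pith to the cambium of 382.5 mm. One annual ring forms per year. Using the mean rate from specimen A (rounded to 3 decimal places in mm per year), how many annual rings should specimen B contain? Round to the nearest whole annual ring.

1250 annual rings

Specimen A: correcting the raw count gives 503 + 17 = 520 true annual rings.
A: Mean rate = 159.2 mm / 520 years ≈ 0.306 mm/yr.
For B, 382.5 / 0.306 = 1250.00 years ≈ 1250 annual rings.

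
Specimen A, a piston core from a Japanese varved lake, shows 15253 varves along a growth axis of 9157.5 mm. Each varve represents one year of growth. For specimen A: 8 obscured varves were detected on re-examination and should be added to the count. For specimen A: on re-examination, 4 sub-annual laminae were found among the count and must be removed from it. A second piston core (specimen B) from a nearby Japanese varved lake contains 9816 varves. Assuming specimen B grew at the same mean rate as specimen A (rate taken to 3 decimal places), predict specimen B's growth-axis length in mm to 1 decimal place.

Specimen A: after corrections the count is 15253 − 4 + 8 = 15257 varves.
A: 9157.5 mm over 15257 years gives 9157.5 / 15257 ≈ 0.600 mm/yr.
B's length ≈ 0.600 × 9816 = 5889.6 mm.

5889.6 mm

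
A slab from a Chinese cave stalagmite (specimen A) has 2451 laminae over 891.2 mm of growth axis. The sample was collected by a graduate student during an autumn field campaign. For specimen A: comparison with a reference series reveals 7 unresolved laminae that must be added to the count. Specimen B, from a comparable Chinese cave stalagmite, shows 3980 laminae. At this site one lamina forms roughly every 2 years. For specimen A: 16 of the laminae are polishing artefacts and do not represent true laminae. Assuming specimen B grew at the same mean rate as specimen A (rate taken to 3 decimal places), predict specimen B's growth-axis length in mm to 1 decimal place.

1448.7 mm

Specimen A: adjusted count: 2451 − 16 + 7 = 2442 laminae.
Specimen A: multiplying by 2 years per lamina: 2442 × 2 = 4884 years.
A: 891.2 mm over 4884 years gives 891.2 / 4884 ≈ 0.182 mm/yr.
Specimen B: 3980 laminae at 2 years each span 3980 × 2 = 7960 years. For B, 0.182 mm/year × 7960 years = 1448.7 mm.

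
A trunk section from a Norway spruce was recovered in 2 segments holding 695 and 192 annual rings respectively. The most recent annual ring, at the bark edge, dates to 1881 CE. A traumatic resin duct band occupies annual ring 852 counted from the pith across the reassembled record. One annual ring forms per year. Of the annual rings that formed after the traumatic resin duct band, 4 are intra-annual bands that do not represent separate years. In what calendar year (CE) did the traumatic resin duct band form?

Total annual rings = 695 + 192 = 887.
The traumatic resin duct band sits at annual ring 852 from the pith, so 887 − 852 = 35 annual rings formed after it.
35 − 4 false = 31 true annual rings after the traumatic resin duct band.
Counting back 31 years from 1881 CE places the traumatic resin duct band in 1881 − 31 = 1850 CE.

1850 CE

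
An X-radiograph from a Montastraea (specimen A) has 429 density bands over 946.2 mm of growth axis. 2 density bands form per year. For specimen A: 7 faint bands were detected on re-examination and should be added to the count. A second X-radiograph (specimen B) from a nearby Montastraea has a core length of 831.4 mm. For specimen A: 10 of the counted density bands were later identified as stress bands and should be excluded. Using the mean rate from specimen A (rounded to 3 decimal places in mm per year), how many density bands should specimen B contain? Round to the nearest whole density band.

Specimen A: true density band count = 429 − 10 + 7 = 426.
Specimen A: with 2 density bands per year, 426 / 2 = 213 years.
A: 946.2 mm over 213 years gives 946.2 / 213 ≈ 4.442 mm/yr.
For B, 831.4 / 4.442 = 187.17 years; at 2 density bands per year that is 187.17 × 2 ≈ 374 density bands.

374 density bands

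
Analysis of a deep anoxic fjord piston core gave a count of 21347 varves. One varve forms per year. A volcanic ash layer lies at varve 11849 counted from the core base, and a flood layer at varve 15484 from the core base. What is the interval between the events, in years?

15484 − 11849 = 3635 varves lie between the two events.
One varve per year makes the interval 3635 years.

3635 yr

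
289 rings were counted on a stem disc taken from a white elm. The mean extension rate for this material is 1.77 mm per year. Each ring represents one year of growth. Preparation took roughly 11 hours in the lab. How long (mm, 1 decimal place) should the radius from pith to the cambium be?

289 years of growth are recorded.
Predicted length = 1.77 mm/year × 289 years = 511.5 mm.

511.5 mm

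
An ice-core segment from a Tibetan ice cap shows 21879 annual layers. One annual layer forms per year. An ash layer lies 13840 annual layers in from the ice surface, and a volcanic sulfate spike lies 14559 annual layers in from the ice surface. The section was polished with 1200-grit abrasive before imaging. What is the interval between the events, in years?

The two markers are separated by 14559 − 13840 = 719 annual layers.
That is 719 years at one annual layer per year.

719 years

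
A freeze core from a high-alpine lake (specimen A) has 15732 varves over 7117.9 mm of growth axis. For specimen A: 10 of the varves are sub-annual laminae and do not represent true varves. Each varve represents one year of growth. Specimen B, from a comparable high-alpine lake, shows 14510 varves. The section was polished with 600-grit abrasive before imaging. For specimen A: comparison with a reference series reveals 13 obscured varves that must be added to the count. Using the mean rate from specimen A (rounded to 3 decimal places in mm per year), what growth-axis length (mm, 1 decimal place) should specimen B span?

6558.5 mm

Specimen A: correcting the raw count gives 15732 − 10 + 13 = 15735 true varves.
A: Mean rate = 7117.9 mm / 15735 years ≈ 0.452 mm/year.
B's length ≈ 0.452 × 14510 = 6558.5 mm.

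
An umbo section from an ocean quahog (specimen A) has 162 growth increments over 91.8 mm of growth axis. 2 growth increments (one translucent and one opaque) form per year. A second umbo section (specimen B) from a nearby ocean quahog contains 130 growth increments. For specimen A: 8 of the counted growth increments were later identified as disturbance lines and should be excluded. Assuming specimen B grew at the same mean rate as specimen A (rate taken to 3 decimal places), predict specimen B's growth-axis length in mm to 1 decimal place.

Specimen A: true growth increment count = 162 − 8 = 154.
Specimen A: with 2 growth increments per year, 154 / 2 = 77 years.
A: Mean rate = 91.8 mm / 77 years ≈ 1.192 mm/yr.
Specimen B: 130 growth increments at 2 per year is 130 / 2 = 65 years. Length of B = 1.192 × 65 = 77.5 mm.

77.5 mm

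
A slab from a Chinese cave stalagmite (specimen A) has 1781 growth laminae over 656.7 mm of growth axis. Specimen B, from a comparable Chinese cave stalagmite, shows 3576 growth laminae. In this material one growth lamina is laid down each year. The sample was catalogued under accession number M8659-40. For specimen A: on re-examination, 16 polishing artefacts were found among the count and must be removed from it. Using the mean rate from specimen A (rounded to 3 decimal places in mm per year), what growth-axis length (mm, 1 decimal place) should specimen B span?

1330.3 mm

Specimen A: after corrections the count is 1781 − 16 = 1765 growth laminae.
A: 656.7 mm over 1765 years gives 656.7 / 1765 ≈ 0.372 mm/yr.
For B, 0.372 mm/year × 3576 years = 1330.3 mm.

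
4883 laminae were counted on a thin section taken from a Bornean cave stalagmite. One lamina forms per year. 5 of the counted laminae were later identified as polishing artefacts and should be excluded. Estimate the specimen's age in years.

4878 years

Adjusted count: 4883 − 5 = 4878 laminae.
With a one-to-one lamina periodicity this is 4878 years.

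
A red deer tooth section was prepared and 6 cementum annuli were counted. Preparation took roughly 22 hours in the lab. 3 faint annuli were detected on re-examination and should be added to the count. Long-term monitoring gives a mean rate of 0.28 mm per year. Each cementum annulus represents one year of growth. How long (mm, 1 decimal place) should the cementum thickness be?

Adjusted count: 6 + 3 = 9 cementum annuli.
Length ≈ 0.28 × 9 = 2.5 mm.

2.5 mm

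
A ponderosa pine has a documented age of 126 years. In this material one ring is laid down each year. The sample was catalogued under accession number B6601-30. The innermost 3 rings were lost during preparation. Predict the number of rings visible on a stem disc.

One ring per year gives 126 rings over 126 years.
Subtracting the 3 rings not captured gives 126 − 3 = 123 rings in the record.

123 rings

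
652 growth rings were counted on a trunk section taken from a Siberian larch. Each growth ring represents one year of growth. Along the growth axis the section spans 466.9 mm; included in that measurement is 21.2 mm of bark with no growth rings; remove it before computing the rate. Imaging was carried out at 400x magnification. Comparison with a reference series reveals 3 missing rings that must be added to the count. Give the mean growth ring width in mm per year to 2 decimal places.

Correcting the raw count gives 652 + 3 = 655 true growth rings.
The growth record spans 466.9 − 21.2 = 445.7 mm.
Mean rate = 445.7 mm / 655 years ≈ 0.68 mm per year.

0.68 mm per year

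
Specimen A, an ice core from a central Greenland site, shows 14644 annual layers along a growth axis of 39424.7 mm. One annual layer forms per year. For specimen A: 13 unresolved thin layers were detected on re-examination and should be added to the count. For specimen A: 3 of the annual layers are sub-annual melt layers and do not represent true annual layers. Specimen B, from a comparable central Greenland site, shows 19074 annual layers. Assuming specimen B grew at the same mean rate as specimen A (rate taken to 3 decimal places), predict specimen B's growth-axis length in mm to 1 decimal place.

51309.1 mm

Specimen A: true annual layer count = 14644 − 3 + 13 = 14654.
A: Extension rate ≈ 39424.7 / 14654 = 2.690 mm per year.
Length of B = 2.690 × 19074 = 51309.1 mm.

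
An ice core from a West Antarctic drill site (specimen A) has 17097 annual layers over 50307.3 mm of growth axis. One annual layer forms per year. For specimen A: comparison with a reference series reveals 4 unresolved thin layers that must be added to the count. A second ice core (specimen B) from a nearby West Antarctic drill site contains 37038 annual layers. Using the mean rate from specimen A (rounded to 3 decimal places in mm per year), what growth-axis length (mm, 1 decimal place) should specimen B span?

108965.8 mm

Specimen A: after corrections the count is 17097 + 4 = 17101 annual layers.
A: Extension rate ≈ 50307.3 / 17101 = 2.942 mm per year.
For B, 2.942 mm/year × 37038 years = 108965.8 mm.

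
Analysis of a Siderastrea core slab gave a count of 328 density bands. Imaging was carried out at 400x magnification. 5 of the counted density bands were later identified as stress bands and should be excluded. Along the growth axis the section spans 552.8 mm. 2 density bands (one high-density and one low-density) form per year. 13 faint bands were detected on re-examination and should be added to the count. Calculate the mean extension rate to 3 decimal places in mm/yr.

After corrections the count is 328 − 5 + 13 = 336 density bands.
Dividing by 2 density bands per year: 336 / 2 = 168 years.
552.8 mm over 168 years gives 552.8 / 168 ≈ 3.290 mm/yr.

3.290 mm/yr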